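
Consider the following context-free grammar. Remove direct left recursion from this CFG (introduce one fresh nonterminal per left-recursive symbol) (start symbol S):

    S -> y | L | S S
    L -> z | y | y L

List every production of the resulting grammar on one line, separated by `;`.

Left recursion appears on S.
For S: α = {S}, β = {y, L}. Rewrite as S → β S' and S' → α S' | ε.

S -> y S' | L S'; L -> z | y | y L; S' -> S S' | epsilon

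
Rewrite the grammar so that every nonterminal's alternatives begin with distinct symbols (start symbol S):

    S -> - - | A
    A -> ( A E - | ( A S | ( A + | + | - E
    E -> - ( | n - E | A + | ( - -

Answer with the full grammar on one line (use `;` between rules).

S -> - - | A; A -> + | - E | ( A A'; E -> - ( | n - E | A + | ( - -; A' -> E - | S | +

A has alternatives sharing prefix '( A': factor to A → ( A A' with A' → E - | S | +.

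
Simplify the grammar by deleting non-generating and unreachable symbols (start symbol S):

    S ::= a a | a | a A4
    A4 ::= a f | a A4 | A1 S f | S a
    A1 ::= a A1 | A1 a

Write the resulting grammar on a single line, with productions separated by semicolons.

Generating nonterminals: {A4, S}.
Reachable from S after that: {A4, S}.
Removed useless symbols: {A1} and every production mentioning them.

S ::= a a | a | a A4; A4 ::= a f | a A4 | S a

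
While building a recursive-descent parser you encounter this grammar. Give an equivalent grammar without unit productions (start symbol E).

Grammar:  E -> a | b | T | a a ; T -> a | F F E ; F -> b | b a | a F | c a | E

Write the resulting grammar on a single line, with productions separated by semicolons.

E -> a | b | a a | F F E; T -> a | F F E; F -> a | b | a a | b a | a F | c a | F F E

Unit pairs: E ⇒* {T}; F ⇒* {E, T}.
For each unit pair (A, B), copy every non-unit production of B to A, then drop all unit productions.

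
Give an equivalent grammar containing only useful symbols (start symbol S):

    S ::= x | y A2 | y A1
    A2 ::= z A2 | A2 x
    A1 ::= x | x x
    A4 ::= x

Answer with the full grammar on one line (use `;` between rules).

Generating nonterminals: {A1, A4, S}.
Reachable from S after that: {A1, S}.
Removed useless symbols: {A2, A4} and every production mentioning them.

S ::= x | y A1; A1 ::= x | x x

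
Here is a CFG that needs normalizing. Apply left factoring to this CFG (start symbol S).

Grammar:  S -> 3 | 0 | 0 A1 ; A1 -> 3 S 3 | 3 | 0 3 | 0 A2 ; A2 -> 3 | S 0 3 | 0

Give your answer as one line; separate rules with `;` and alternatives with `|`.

S -> 3 | 0 S'; A1 -> 3 A1' | 0 A1''; A2 -> 3 | S 0 3 | 0; S' -> ε | A1; A1' -> S 3 | ε; A1'' -> 3 | A2

S has alternatives sharing prefix '0': factor to S → 0 S' with S' → ε | A1.
A1 has alternatives sharing prefix '3': factor to A1 → 3 A1' with A1' → S 3 | ε.
A1 has alternatives sharing prefix '0': factor to A1 → 0 A1'' with A1'' → 3 | A2.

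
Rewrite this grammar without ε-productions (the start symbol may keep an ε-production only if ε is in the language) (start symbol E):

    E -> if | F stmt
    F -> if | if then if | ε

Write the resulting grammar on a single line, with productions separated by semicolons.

Nullable set = {F}.
ε ∉ L(G), so no ε-production is kept.
Expand every rule over subsets of its nullable positions: E → F stmt gives F stmt | stmt.

E -> if | F stmt | stmt; F -> if | if then if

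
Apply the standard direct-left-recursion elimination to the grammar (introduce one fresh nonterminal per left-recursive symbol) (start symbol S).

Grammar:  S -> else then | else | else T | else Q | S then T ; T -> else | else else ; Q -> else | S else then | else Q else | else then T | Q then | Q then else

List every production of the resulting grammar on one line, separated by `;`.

S, Q are directly left-recursive.
For S: α = {then T}, β = {else then, else, else T, else Q}. Rewrite as S → β S' and S' → α S' | ε.
For Q: α = {then, then else}, β = {else, S else then, else Q else, else then T}. Rewrite as Q → β Q' and Q' → α Q' | ε.

S -> else then S' | else S' | else T S' | else Q S'; T -> else | else else; Q -> else Q' | S else then Q' | else Q else Q' | else then T Q'; S' -> then T S' | ε; Q' -> then Q' | then else Q' | ε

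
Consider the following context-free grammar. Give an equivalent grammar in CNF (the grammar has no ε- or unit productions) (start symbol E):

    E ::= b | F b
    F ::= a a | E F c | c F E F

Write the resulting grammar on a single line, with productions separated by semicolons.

E ::= b | F X1; F ::= X2 X2 | E Y1 | X3 Y2; X1 ::= b; X2 ::= a; X3 ::= c; Y1 ::= F X3; Y2 ::= F Y3; Y3 ::= E F

Introduce a nonterminal for each terminal appearing in a rule of length ≥ 2: X1 → b, X2 → a, X3 → c.
Binarize each right-hand side of length ≥ 3 by chaining fresh nonterminals (Y1, Y2, …): affected rules were F → E F X3; F → X3 F E F.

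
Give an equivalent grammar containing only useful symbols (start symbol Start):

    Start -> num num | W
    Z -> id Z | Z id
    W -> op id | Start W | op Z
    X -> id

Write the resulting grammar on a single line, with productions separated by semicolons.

Start -> num num | W; W -> op id | Start W

Generating nonterminals: {Start, W, X}.
Reachable from Start after that: {Start, W}.
Removed useless symbols: {X, Z} and every production mentioning them.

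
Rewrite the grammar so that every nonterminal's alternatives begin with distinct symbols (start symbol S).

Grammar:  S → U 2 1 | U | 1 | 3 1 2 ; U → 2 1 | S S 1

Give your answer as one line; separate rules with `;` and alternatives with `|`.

S has alternatives sharing prefix 'U': factor to S → U S' with S' → 2 1 | ε.

S → 1 | 3 1 2 | U S'; U → 2 1 | S S 1; S' → 2 1 | ε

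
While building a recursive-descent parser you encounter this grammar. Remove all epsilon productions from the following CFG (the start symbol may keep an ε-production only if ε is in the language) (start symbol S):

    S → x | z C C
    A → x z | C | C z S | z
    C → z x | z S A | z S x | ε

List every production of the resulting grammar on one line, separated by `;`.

S → x | z C C | z C | z; A → x z | C | C z S | z S | z; C → z x | z S A | z S | z S x

Nullable set = {A, C}.
ε ∉ L(G), so no ε-production is kept.
For each production, add variants omitting each subset of nullable occurrences: S → z C C gives z C C | z C | z. A → C z S gives C z S | z S. C → z S A gives z S A | z S.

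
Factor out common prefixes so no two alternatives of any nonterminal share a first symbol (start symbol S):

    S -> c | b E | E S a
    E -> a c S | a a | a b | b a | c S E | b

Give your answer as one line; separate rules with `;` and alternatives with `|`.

E has alternatives sharing prefix 'a': factor to E → a E' with E' → c S | a | b.
E has alternatives sharing prefix 'b': factor to E → b E'' with E'' → a | ε.

S -> c | b E | E S a; E -> c S E | a E' | b E''; E' -> c S | a | b; E'' -> a | ε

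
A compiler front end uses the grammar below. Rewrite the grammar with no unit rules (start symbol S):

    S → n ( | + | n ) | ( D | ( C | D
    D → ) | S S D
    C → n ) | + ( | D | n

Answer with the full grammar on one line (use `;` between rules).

Unit pairs: C ⇒* {D}; S ⇒* {D}.
For each unit pair (A, B), copy every non-unit production of B to A, then drop all unit productions.

S → ) | S S D | n ( | + | n ) | ( D | ( C; D → ) | S S D; C → n ) | + ( | n | ) | S S D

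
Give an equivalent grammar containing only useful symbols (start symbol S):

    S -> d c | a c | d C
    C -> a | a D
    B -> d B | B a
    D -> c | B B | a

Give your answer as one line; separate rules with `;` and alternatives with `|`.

S -> d c | a c | d C; C -> a | a D; D -> c | a

Generating nonterminals: {C, D, S}.
Reachable from S after that: {C, D, S}.
Removed useless symbols: {B} and every production mentioning them.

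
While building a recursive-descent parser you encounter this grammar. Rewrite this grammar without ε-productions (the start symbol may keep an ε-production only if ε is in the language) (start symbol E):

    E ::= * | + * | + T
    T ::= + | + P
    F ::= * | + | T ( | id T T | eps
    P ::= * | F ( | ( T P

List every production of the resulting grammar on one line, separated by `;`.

Nullable set = {F}.
ε ∉ L(G), so no ε-production is kept.
Add the nullable-subset variants: P → F ( gives F ( | (.

E ::= * | + * | + T; T ::= + | + P; F ::= * | + | T ( | id T T; P ::= * | F ( | ( | ( T P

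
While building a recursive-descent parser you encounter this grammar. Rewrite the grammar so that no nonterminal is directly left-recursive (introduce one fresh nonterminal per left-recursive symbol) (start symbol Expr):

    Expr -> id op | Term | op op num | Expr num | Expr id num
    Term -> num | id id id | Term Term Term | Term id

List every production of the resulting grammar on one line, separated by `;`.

Directly left-recursive nonterminals: Expr, Term.
For Expr: α = {num, id num}, β = {id op, Term, op op num}. Rewrite as Expr → β Expr1 and Expr1 → α Expr1 | ε.
For Term: α = {Term Term, id}, β = {num, id id id}. Rewrite as Term → β Term1 and Term1 → α Term1 | ε.

Expr -> id op Expr1 | Term Expr1 | op op num Expr1; Term -> num Term1 | id id id Term1; Expr1 -> num Expr1 | id num Expr1 | ε; Term1 -> Term Term Term1 | id Term1 | ε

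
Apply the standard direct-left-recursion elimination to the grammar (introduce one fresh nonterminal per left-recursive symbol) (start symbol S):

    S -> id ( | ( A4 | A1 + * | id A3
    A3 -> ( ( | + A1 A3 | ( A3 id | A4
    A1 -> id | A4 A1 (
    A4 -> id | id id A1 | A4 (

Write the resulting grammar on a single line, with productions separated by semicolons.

Directly left-recursive nonterminal: A4.
For A4: α = {(}, β = {id, id id A1}. Rewrite as A4 → β A4' and A4' → α A4' | ε.

S -> id ( | ( A4 | A1 + * | id A3; A3 -> ( ( | + A1 A3 | ( A3 id | A4; A1 -> id | A4 A1 (; A4 -> id A4' | id id A1 A4'; A4' -> ( A4' | eps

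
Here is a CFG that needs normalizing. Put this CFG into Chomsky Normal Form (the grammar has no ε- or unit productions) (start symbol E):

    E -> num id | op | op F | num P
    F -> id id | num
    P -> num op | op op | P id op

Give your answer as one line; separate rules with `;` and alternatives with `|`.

Introduce a nonterminal for each terminal appearing in a rule of length ≥ 2: X1 → num, X2 → id, X3 → op.
Binarize each right-hand side of length ≥ 3 by chaining fresh nonterminals (Y1, Y2, …): affected rules were P → P X2 X3.

E -> X1 X2 | op | X3 F | X1 P; F -> X2 X2 | num; P -> X1 X3 | X3 X3 | P Y1; X1 -> num; X2 -> id; X3 -> op; Y1 -> X2 X3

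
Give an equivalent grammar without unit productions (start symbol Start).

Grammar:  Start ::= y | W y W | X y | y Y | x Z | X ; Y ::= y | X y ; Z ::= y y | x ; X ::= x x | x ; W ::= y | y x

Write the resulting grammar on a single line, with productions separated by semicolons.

Unit pairs: Start ⇒* {X}.
For each unit pair (A, B), copy every non-unit production of B to A, then drop all unit productions.

Start ::= y | W y W | X y | y Y | x Z | x x | x; Y ::= y | X y; Z ::= y y | x; X ::= x x | x; W ::= y | y x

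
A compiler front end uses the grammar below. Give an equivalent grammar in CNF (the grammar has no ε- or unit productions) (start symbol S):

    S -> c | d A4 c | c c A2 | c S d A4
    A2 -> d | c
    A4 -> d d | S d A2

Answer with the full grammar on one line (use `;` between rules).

Introduce a nonterminal for each terminal appearing in a rule of length ≥ 2: X1 → d, X2 → c.
Binarize each right-hand side of length ≥ 3 by chaining fresh nonterminals (Y1, Y2, …): affected rules were S → X1 A4 X2; S → X2 X2 A2; S → X2 S X1 A4; A4 → S X1 A2.

S -> c | X1 Y1 | X2 Y2 | X2 Y3; A2 -> d | c; A4 -> X1 X1 | S Y5; X1 -> d; X2 -> c; Y1 -> A4 X2; Y2 -> X2 A2; Y3 -> S Y4; Y4 -> X1 A4; Y5 -> X1 A2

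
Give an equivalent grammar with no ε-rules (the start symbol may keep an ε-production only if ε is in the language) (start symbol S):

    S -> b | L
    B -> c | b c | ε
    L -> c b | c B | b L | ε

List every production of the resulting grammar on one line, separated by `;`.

Nullable set = {B, L, S}.
ε ∈ L(G) since S is nullable, so keep S → ε.
Expand every rule over subsets of its nullable positions: L → c B gives c B | c. L → b L gives b L | b.

S -> b | L | ε; B -> c | b c; L -> c b | c B | c | b L | b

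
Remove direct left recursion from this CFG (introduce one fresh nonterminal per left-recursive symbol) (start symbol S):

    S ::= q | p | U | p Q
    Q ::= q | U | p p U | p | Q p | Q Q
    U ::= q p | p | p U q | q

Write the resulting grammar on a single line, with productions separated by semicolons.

Left recursion appears on Q.
For Q: α = {p, Q}, β = {q, U, p p U, p}. Rewrite as Q → β Q' and Q' → α Q' | ε.

S ::= q | p | U | p Q; Q ::= q Q' | U Q' | p p U Q' | p Q'; U ::= q p | p | p U q | q; Q' ::= p Q' | Q Q' | eps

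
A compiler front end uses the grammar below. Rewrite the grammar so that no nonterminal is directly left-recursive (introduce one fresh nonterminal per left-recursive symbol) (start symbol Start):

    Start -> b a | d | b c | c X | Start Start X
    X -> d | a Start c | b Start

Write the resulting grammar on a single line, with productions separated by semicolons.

Start -> b a Start1 | d Start1 | b c Start1 | c X Start1; X -> d | a Start c | b Start; Start1 -> Start X Start1 | ε

Directly left-recursive nonterminal: Start.
For Start: α = {Start X}, β = {b a, d, b c, c X}. Rewrite as Start → β Start1 and Start1 → α Start1 | ε.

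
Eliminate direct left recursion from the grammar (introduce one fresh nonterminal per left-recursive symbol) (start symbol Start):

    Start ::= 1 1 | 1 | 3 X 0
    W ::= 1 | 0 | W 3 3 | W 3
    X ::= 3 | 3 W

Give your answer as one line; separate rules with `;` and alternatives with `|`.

Left recursion appears on W.
For W: α = {3 3, 3}, β = {1, 0}. Rewrite as W → β W1 and W1 → α W1 | ε.

Start ::= 1 1 | 1 | 3 X 0; W ::= 1 W1 | 0 W1; X ::= 3 | 3 W; W1 ::= 3 3 W1 | 3 W1 | eps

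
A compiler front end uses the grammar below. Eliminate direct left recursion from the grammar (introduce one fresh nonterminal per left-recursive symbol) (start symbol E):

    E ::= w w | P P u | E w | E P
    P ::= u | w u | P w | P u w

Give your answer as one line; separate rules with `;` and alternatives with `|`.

Directly left-recursive nonterminals: E, P.
For E: α = {w, P}, β = {w w, P P u}. Rewrite as E → β E' and E' → α E' | ε.
For P: α = {w, u w}, β = {u, w u}. Rewrite as P → β P' and P' → α P' | ε.

E ::= w w E' | P P u E'; P ::= u P' | w u P'; E' ::= w E' | P E' | ε; P' ::= w P' | u w P' | ε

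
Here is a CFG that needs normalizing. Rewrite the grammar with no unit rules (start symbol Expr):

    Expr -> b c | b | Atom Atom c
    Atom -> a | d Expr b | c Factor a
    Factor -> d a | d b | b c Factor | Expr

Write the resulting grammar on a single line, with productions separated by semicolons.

Expr -> b c | b | Atom Atom c; Atom -> a | d Expr b | c Factor a; Factor -> d a | d b | b c Factor | b c | b | Atom Atom c

Unit pairs: Factor ⇒* {Expr}.
Replace each nonterminal's rules with the union of the non-unit rules of every nonterminal it unit-derives.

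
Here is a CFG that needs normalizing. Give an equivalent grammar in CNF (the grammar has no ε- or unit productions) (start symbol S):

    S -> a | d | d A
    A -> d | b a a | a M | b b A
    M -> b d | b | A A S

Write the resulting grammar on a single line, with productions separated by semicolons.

S -> a | d | X1 A; A -> d | X2 Y1 | X3 M | X2 Y2; M -> X2 X1 | b | A Y3; X1 -> d; X2 -> b; X3 -> a; Y1 -> X3 X3; Y2 -> X2 A; Y3 -> A S

Introduce a nonterminal for each terminal appearing in a rule of length ≥ 2: X1 → d, X2 → b, X3 → a.
Binarize each right-hand side of length ≥ 3 by chaining fresh nonterminals (Y1, Y2, …): affected rules were A → X2 X3 X3; A → X2 X2 A; M → A A S.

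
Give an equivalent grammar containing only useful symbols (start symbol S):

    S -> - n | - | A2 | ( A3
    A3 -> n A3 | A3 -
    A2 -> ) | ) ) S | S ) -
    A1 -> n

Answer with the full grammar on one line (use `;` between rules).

Generating nonterminals: {A1, A2, S}.
Reachable from S after that: {A2, S}.
Removed useless symbols: {A1, A3} and every production mentioning them.

S -> - n | - | A2; A2 -> ) | ) ) S | S ) -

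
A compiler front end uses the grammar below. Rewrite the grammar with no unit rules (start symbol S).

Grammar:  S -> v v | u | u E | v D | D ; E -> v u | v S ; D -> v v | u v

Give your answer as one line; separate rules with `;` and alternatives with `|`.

S -> v v | u v | u | u E | v D; E -> v u | v S; D -> v v | u v

Unit pairs: S ⇒* {D}.
For each unit pair (A, B), copy every non-unit production of B to A, then drop all unit productions.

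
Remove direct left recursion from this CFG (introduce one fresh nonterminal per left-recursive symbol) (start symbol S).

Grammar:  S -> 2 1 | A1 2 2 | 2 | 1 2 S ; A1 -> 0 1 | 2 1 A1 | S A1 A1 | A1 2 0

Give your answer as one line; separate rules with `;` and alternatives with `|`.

Left recursion appears on A1.
For A1: α = {2 0}, β = {0 1, 2 1 A1, S A1 A1}. Rewrite as A1 → β A1' and A1' → α A1' | ε.

S -> 2 1 | A1 2 2 | 2 | 1 2 S; A1 -> 0 1 A1' | 2 1 A1 A1' | S A1 A1 A1'; A1' -> 2 0 A1' | ε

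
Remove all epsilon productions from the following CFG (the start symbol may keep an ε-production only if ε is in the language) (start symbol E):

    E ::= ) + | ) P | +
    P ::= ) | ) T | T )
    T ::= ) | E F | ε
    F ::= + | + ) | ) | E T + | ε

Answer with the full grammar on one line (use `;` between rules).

Nullable set = {F, T}.
ε ∉ L(G), so no ε-production is kept.
Expand every rule over subsets of its nullable positions: T → E F gives E F | E. F → E T + gives E T + | E +.

E ::= ) + | ) P | +; P ::= ) | ) T | T ); T ::= ) | E F | E; F ::= + | + ) | ) | E T + | E +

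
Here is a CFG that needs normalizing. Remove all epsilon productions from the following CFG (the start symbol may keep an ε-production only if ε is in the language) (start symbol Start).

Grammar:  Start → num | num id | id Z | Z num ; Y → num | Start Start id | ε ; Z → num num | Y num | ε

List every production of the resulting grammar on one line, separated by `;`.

Nullable set = {Y, Z}.
ε ∉ L(G), so no ε-production is kept.
Add the nullable-subset variants: Start → id Z gives id Z | id. Z → Y num gives Y num | num.

Start → num | num id | id Z | id | Z num; Y → num | Start Start id; Z → num num | Y num | num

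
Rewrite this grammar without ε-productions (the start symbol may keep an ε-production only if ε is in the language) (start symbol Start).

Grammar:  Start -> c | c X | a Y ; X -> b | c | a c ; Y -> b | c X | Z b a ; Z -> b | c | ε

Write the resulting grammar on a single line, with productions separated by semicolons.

Nullable set = {Z}.
ε ∉ L(G), so no ε-production is kept.
Expand every rule over subsets of its nullable positions: Y → Z b a gives Z b a | b a.

Start -> c | c X | a Y; X -> b | c | a c; Y -> b | c X | Z b a | b a; Z -> b | c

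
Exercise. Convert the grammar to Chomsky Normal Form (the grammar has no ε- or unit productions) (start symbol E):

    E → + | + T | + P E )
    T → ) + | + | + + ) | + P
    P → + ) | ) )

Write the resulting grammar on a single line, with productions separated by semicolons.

E → + | X1 T | X1 Y1; T → X2 X1 | + | X1 Y3 | X1 P; P → X1 X2 | X2 X2; X1 → +; X2 → ); Y1 → P Y2; Y2 → E X2; Y3 → X1 X2

Introduce a nonterminal for each terminal appearing in a rule of length ≥ 2: X1 → +, X2 → ).
Binarize each right-hand side of length ≥ 3 by chaining fresh nonterminals (Y1, Y2, …): affected rules were E → X1 P E X2; T → X1 X1 X2.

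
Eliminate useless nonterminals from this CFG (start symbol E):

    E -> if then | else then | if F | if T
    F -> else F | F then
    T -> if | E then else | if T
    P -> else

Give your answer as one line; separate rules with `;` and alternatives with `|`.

Generating nonterminals: {E, P, T}.
Reachable from E after that: {E, T}.
Removed useless symbols: {F, P} and every production mentioning them.

E -> if then | else then | if T; T -> if | E then else | if T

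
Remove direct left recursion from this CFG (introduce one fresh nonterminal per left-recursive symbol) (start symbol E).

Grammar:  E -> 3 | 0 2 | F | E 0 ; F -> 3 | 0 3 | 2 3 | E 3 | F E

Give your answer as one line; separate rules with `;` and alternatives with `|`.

E -> 3 E' | 0 2 E' | F E'; F -> 3 F' | 0 3 F' | 2 3 F' | E 3 F'; E' -> 0 E' | ε; F' -> E F' | ε

Directly left-recursive nonterminals: E, F.
For E: α = {0}, β = {3, 0 2, F}. Rewrite as E → β E' and E' → α E' | ε.
For F: α = {E}, β = {3, 0 3, 2 3, E 3}. Rewrite as F → β F' and F' → α F' | ε.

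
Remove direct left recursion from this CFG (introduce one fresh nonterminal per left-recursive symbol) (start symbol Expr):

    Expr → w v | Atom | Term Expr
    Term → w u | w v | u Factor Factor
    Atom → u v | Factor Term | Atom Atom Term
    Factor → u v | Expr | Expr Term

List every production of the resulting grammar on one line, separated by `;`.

Directly left-recursive nonterminal: Atom.
For Atom: α = {Atom Term}, β = {u v, Factor Term}. Rewrite as Atom → β Atom1 and Atom1 → α Atom1 | ε.

Expr → w v | Atom | Term Expr; Term → w u | w v | u Factor Factor; Atom → u v Atom1 | Factor Term Atom1; Factor → u v | Expr | Expr Term; Atom1 → Atom Term Atom1 | ε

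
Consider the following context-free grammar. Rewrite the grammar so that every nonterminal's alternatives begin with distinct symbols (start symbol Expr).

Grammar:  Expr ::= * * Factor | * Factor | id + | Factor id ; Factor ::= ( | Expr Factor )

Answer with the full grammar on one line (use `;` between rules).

Expr has alternatives sharing prefix '*': factor to Expr → * Expr1 with Expr1 → * Factor | Factor.

Expr ::= id + | Factor id | * Expr1; Factor ::= ( | Expr Factor ); Expr1 ::= * Factor | Factor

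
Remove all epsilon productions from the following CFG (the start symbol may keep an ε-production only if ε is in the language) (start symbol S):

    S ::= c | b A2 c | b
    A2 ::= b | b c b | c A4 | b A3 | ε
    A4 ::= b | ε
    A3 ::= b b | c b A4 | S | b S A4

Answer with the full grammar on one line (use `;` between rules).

S ::= c | b A2 c | b c | b; A2 ::= b | b c b | c A4 | c | b A3; A4 ::= b; A3 ::= b b | c b A4 | c b | S | b S A4 | b S

Nullable nonterminals: {A2, A4}.
ε ∉ L(G), so no ε-production is kept.
Expand every rule over subsets of its nullable positions: S → b A2 c gives b A2 c | b c. A2 → c A4 gives c A4 | c. A3 → c b A4 gives c b A4 | c b. A3 → b S A4 gives b S A4 | b S.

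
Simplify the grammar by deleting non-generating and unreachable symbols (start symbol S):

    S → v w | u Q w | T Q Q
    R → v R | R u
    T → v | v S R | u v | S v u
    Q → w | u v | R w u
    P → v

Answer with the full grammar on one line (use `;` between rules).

Generating nonterminals: {P, Q, S, T}.
Reachable from S after that: {Q, S, T}.
Removed useless symbols: {P, R} and every production mentioning them.

S → v w | u Q w | T Q Q; T → v | u v | S v u; Q → w | u v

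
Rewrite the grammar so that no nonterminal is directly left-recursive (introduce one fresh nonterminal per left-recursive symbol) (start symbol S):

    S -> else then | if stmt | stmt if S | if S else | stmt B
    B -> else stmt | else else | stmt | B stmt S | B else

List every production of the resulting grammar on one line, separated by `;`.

S -> else then | if stmt | stmt if S | if S else | stmt B; B -> else stmt B' | else else B' | stmt B'; B' -> stmt S B' | else B' | ε

Left recursion appears on B.
For B: α = {stmt S, else}, β = {else stmt, else else, stmt}. Rewrite as B → β B' and B' → α B' | ε.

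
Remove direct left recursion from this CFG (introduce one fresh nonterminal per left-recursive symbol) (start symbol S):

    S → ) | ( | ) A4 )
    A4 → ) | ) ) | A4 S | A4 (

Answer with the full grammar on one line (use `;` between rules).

S → ) | ( | ) A4 ); A4 → ) A4' | ) ) A4'; A4' → S A4' | ( A4' | eps

Left recursion appears on A4.
For A4: α = {S, (}, β = {), ) )}. Rewrite as A4 → β A4' and A4' → α A4' | ε.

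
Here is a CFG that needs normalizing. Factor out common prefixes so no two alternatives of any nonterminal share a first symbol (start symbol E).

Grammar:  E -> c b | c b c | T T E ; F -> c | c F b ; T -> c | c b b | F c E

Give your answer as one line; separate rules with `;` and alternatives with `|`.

E has alternatives sharing prefix 'c b': factor to E → c b E' with E' → ε | c.
F has alternatives sharing prefix 'c': factor to F → c F' with F' → ε | F b.
T has alternatives sharing prefix 'c': factor to T → c T' with T' → ε | b b.

E -> T T E | c b E'; F -> c F'; T -> F c E | c T'; E' -> ε | c; F' -> ε | F b; T' -> ε | b b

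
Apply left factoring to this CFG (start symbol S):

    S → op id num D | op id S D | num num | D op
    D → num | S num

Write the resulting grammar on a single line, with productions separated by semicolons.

S → num num | D op | op id S'; D → num | S num; S' → num D | S D

S has alternatives sharing prefix 'op id': factor to S → op id S' with S' → num D | S D.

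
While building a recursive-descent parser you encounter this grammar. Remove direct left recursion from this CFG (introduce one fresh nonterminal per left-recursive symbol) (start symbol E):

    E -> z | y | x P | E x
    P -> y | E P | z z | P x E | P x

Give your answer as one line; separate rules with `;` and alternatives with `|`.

Directly left-recursive nonterminals: E, P.
For E: α = {x}, β = {z, y, x P}. Rewrite as E → β E' and E' → α E' | ε.
For P: α = {x E, x}, β = {y, E P, z z}. Rewrite as P → β P' and P' → α P' | ε.

E -> z E' | y E' | x P E'; P -> y P' | E P P' | z z P'; E' -> x E' | eps; P' -> x E P' | x P' | eps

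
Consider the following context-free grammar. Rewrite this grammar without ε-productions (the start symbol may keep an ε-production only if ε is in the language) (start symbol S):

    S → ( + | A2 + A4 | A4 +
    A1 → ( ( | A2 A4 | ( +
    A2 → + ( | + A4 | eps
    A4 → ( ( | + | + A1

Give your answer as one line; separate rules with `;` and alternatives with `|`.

Nullable nonterminals: {A2}.
ε ∉ L(G), so no ε-production is kept.
Expand every rule over subsets of its nullable positions: S → A2 + A4 gives A2 + A4 | + A4. A1 → A2 A4 gives A2 A4 | A4.

S → ( + | A2 + A4 | + A4 | A4 +; A1 → ( ( | A2 A4 | A4 | ( +; A2 → + ( | + A4; A4 → ( ( | + | + A1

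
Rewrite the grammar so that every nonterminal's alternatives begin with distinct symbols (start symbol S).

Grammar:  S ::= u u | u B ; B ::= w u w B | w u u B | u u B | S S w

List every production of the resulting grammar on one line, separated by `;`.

S has alternatives sharing prefix 'u': factor to S → u S' with S' → u | B.
B has alternatives sharing prefix 'w u': factor to B → w u B' with B' → w B | u B.

S ::= u S'; B ::= u u B | S S w | w u B'; S' ::= u | B; B' ::= w B | u B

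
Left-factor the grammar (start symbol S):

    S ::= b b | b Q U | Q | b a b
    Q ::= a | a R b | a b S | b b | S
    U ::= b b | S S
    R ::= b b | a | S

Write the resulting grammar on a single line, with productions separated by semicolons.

S ::= Q | b S'; Q ::= b b | S | a Q'; U ::= b b | S S; R ::= b b | a | S; S' ::= b | Q U | a b; Q' ::= ε | R b | b S

S has alternatives sharing prefix 'b': factor to S → b S' with S' → b | Q U | a b.
Q has alternatives sharing prefix 'a': factor to Q → a Q' with Q' → ε | R b | b S.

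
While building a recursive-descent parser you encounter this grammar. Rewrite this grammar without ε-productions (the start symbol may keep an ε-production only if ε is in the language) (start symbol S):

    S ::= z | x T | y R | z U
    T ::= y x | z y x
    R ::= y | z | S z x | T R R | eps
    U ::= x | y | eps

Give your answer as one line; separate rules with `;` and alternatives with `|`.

S ::= z | x T | y R | y | z U; T ::= y x | z y x; R ::= y | z | S z x | T R R | T R | T; U ::= x | y

Nullable set = {R, U}.
ε ∉ L(G), so no ε-production is kept.
Add the nullable-subset variants: S → y R gives y R | y. R → T R R gives T R R | T R | T.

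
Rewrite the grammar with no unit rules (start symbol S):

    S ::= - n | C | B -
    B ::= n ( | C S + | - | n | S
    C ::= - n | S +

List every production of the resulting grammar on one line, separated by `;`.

Unit pairs: B ⇒* {C, S}; S ⇒* {C}.
For each unit pair (A, B), copy every non-unit production of B to A, then drop all unit productions.

S ::= - n | S + | B -; B ::= n ( | C S + | - | n | - n | S + | B -; C ::= - n | S +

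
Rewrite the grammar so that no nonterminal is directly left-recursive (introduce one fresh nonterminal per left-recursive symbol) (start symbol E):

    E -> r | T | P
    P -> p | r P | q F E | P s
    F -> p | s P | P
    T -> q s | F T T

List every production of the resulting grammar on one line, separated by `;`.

Directly left-recursive nonterminal: P.
For P: α = {s}, β = {p, r P, q F E}. Rewrite as P → β P' and P' → α P' | ε.

E -> r | T | P; P -> p P' | r P P' | q F E P'; F -> p | s P | P; T -> q s | F T T; P' -> s P' | ε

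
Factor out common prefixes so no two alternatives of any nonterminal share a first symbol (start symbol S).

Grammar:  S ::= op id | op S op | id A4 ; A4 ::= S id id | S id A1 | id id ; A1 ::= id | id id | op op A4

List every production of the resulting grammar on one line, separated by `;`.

S has alternatives sharing prefix 'op': factor to S → op S' with S' → id | S op.
A4 has alternatives sharing prefix 'S id': factor to A4 → S id A4' with A4' → id | A1.
A1 has alternatives sharing prefix 'id': factor to A1 → id A1' with A1' → ε | id.

S ::= id A4 | op S'; A4 ::= id id | S id A4'; A1 ::= op op A4 | id A1'; S' ::= id | S op; A4' ::= id | A1; A1' ::= ε | id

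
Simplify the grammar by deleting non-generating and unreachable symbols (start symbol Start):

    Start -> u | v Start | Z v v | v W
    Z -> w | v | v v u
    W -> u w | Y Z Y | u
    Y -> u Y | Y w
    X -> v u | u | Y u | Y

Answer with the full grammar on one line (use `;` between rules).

Start -> u | v Start | Z v v | v W; Z -> w | v | v v u; W -> u w | u

Generating nonterminals: {Start, W, X, Z}.
Reachable from Start after that: {Start, W, Z}.
Removed useless symbols: {X, Y} and every production mentioning them.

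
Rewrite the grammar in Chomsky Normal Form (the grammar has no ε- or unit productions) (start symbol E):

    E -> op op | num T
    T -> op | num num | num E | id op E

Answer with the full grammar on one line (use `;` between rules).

E -> X1 X1 | X2 T; T -> op | X2 X2 | X2 E | X3 Y1; X1 -> op; X2 -> num; X3 -> id; Y1 -> X1 E

Introduce a nonterminal for each terminal appearing in a rule of length ≥ 2: X1 → op, X2 → num, X3 → id.
Binarize each right-hand side of length ≥ 3 by chaining fresh nonterminals (Y1, Y2, …): affected rules were T → X3 X1 E.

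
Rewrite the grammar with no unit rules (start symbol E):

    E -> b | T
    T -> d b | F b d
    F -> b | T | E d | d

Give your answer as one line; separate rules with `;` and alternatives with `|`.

Unit pairs: E ⇒* {T}; F ⇒* {T}.
For each unit pair (A, B), copy every non-unit production of B to A, then drop all unit productions.

E -> b | d b | F b d; T -> d b | F b d; F -> b | E d | d | d b | F b d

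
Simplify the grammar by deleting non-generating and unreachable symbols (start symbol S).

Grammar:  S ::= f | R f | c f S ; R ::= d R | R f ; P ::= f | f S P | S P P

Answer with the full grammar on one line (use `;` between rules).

S ::= f | c f S

Generating nonterminals: {P, S}.
Reachable from S after that: {S}.
Removed useless symbols: {P, R} and every production mentioning them.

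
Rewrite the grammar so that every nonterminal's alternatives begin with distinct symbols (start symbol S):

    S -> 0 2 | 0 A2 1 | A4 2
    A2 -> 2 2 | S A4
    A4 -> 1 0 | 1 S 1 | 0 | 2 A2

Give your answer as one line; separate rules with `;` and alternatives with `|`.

S has alternatives sharing prefix '0': factor to S → 0 S' with S' → 2 | A2 1.
A4 has alternatives sharing prefix '1': factor to A4 → 1 A4' with A4' → 0 | S 1.

S -> A4 2 | 0 S'; A2 -> 2 2 | S A4; A4 -> 0 | 2 A2 | 1 A4'; S' -> 2 | A2 1; A4' -> 0 | S 1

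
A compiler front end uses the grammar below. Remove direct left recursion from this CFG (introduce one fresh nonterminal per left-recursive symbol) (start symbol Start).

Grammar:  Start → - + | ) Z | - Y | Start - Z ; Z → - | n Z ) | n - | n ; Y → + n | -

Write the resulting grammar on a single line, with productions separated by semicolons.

Start → - + Start1 | ) Z Start1 | - Y Start1; Z → - | n Z ) | n - | n; Y → + n | -; Start1 → - Z Start1 | ε

Start is directly left-recursive.
For Start: α = {- Z}, β = {- +, ) Z, - Y}. Rewrite as Start → β Start1 and Start1 → α Start1 | ε.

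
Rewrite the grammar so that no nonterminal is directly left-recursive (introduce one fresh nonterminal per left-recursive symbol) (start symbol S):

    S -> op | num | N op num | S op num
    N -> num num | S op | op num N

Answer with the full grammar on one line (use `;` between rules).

Left recursion appears on S.
For S: α = {op num}, β = {op, num, N op num}. Rewrite as S → β S' and S' → α S' | ε.

S -> op S' | num S' | N op num S'; N -> num num | S op | op num N; S' -> op num S' | ε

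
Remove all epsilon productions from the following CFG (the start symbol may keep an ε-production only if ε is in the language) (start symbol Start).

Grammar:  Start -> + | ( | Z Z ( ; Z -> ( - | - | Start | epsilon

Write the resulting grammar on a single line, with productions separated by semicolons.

Start -> + | ( | Z Z ( | Z (; Z -> ( - | - | Start

Nullable set = {Z}.
ε ∉ L(G), so no ε-production is kept.
For each production, add variants omitting each subset of nullable occurrences: Start → Z Z ( gives Z Z ( | Z (.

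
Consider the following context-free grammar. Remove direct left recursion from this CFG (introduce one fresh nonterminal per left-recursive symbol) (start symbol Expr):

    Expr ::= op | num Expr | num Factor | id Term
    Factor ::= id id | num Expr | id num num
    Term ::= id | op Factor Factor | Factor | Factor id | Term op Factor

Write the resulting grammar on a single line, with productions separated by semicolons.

Expr ::= op | num Expr | num Factor | id Term; Factor ::= id id | num Expr | id num num; Term ::= id Term1 | op Factor Factor Term1 | Factor Term1 | Factor id Term1; Term1 ::= op Factor Term1 | eps

Directly left-recursive nonterminal: Term.
For Term: α = {op Factor}, β = {id, op Factor Factor, Factor, Factor id}. Rewrite as Term → β Term1 and Term1 → α Term1 | ε.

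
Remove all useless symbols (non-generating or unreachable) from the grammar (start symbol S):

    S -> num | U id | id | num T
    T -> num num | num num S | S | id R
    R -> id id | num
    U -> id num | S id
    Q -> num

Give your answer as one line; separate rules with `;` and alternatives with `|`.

Generating nonterminals: {Q, R, S, T, U}.
Reachable from S after that: {R, S, T, U}.
Removed useless symbols: {Q} and every production mentioning them.

S -> num | U id | id | num T; T -> num num | num num S | S | id R; R -> id id | num; U -> id num | S id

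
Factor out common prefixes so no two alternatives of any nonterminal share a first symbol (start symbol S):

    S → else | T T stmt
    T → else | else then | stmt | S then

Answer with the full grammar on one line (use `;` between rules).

S → else | T T stmt; T → stmt | S then | else T'; T' → eps | then

T has alternatives sharing prefix 'else': factor to T → else T' with T' → ε | then.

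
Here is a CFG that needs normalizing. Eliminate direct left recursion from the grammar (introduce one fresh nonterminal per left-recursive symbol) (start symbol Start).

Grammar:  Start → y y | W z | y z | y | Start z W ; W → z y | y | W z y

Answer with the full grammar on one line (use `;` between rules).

Start, W are directly left-recursive.
For Start: α = {z W}, β = {y y, W z, y z, y}. Rewrite as Start → β Start1 and Start1 → α Start1 | ε.
For W: α = {z y}, β = {z y, y}. Rewrite as W → β W1 and W1 → α W1 | ε.

Start → y y Start1 | W z Start1 | y z Start1 | y Start1; W → z y W1 | y W1; Start1 → z W Start1 | ε; W1 → z y W1 | ε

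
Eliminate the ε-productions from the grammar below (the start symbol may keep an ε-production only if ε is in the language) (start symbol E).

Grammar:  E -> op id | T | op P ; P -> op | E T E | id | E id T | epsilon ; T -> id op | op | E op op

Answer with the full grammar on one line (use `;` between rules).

E -> op id | T | op P | op; P -> op | E T E | id | E id T; T -> id op | op | E op op

The nullable symbols are {P}.
ε ∉ L(G), so no ε-production is kept.
Add the nullable-subset variants: E → op P gives op P | op.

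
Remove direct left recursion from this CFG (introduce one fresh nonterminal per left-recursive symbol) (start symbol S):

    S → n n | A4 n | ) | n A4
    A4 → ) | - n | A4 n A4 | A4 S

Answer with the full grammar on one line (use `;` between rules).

S → n n | A4 n | ) | n A4; A4 → ) A4' | - n A4'; A4' → n A4 A4' | S A4' | ε

Left recursion appears on A4.
For A4: α = {n A4, S}, β = {), - n}. Rewrite as A4 → β A4' and A4' → α A4' | ε.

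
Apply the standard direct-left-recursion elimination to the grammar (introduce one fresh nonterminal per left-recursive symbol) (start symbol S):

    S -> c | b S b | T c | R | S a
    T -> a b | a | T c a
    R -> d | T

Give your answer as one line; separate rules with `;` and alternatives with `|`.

S -> c S' | b S b S' | T c S' | R S'; T -> a b T' | a T'; R -> d | T; S' -> a S' | ε; T' -> c a T' | ε

Directly left-recursive nonterminals: S, T.
For S: α = {a}, β = {c, b S b, T c, R}. Rewrite as S → β S' and S' → α S' | ε.
For T: α = {c a}, β = {a b, a}. Rewrite as T → β T' and T' → α T' | ε.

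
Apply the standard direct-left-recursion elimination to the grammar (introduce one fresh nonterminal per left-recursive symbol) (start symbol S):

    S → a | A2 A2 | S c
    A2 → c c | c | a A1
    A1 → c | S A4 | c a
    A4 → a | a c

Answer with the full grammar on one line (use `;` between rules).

Left recursion appears on S.
For S: α = {c}, β = {a, A2 A2}. Rewrite as S → β S' and S' → α S' | ε.

S → a S' | A2 A2 S'; A2 → c c | c | a A1; A1 → c | S A4 | c a; A4 → a | a c; S' → c S' | epsilon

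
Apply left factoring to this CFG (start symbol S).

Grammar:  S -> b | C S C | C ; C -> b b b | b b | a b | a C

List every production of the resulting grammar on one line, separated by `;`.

S has alternatives sharing prefix 'C': factor to S → C S' with S' → S C | ε.
C has alternatives sharing prefix 'b b': factor to C → b b C' with C' → b | ε.
C has alternatives sharing prefix 'a': factor to C → a C'' with C'' → b | C.

S -> b | C S'; C -> b b C' | a C''; S' -> S C | ε; C' -> b | ε; C'' -> b | C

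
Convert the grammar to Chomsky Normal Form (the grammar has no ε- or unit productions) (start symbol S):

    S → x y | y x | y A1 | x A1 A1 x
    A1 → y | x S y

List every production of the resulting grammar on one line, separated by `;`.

S → X1 X2 | X2 X1 | X2 A1 | X1 Y1; A1 → y | X1 Y3; X1 → x; X2 → y; Y1 → A1 Y2; Y2 → A1 X1; Y3 → S X2

Introduce a nonterminal for each terminal appearing in a rule of length ≥ 2: X1 → x, X2 → y.
Binarize each right-hand side of length ≥ 3 by chaining fresh nonterminals (Y1, Y2, …): affected rules were S → X1 A1 A1 X1; A1 → X1 S X2.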